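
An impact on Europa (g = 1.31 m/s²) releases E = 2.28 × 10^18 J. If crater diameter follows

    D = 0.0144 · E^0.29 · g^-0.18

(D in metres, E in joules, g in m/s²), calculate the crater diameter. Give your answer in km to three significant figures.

D ≈ 2.89 km

E^0.29 = (2.28 × 10^18)^0.29 = 2.108 × 10^5
g^-0.18 = 1.31^-0.18 = 0.9526
D = 0.0144 × 2.108 × 10^5 × 0.9526 = 2892 m
   = 2.892 km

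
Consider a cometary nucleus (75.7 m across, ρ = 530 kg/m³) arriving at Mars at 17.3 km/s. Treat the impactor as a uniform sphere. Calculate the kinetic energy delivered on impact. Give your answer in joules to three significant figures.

v = 17300 m/s.
Mass m = (π/6) ρ d³ = (π/6) × 530 × (75.7)³ = 1.204 × 10^8 kg
E = ½ m v² = 0.5 × 1.204 × 10^8 × (17300)² = 1.802 × 10^16 J

E ≈ 1.80 × 10^16 J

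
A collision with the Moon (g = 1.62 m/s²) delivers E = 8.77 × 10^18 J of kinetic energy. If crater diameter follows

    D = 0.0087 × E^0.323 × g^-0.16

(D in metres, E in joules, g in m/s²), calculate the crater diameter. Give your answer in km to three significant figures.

E^0.323 = (8.77 × 10^18)^0.323 = 1.314 × 10^6
g^-0.16 = 1.62^-0.16 = 0.9257
D = 0.0087 × 1.314 × 10^6 × 0.9257 = 10582 m
   = 10.58 km

D ≈ 10.6 km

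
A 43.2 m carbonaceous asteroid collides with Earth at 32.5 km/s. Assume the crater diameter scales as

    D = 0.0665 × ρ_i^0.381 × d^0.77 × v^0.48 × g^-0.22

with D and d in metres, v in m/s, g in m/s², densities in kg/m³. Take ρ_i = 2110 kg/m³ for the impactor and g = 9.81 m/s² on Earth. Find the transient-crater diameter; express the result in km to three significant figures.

D ≈ 1.98 km

In SI units: v = 32500 m/s.
ρ_i^0.381 = 2110^0.381 = 18.47
d^0.77 = 43.2^0.77 = 18.17
v^0.48 = 32500^0.48 = 146.5
g^-0.22 = 9.81^-0.22 = 0.6051
D = 0.0665 × 18.47 × 18.17 × 146.5 × 0.6051 = 1978 m
   = 1.978 km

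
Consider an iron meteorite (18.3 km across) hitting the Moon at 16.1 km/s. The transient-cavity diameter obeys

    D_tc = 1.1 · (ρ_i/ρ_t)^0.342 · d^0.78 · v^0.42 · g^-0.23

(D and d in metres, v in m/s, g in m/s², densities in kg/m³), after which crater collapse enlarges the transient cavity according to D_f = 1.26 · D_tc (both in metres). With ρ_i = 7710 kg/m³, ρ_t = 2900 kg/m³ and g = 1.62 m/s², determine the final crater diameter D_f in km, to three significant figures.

In SI: d = 18300 m, v = 16100 m/s.
(ρ_i/ρ_t)^0.342 = (7710/2900)^0.342 = 1.397
d^0.78 = 18300^0.78 = 2112
v^0.42 = 16100^0.42 = 58.46
g^-0.23 = 1.62^-0.23 = 0.8950
D_tc = 1.1 × 1.397 × 2112 × 58.46 × 0.8950 = 1.698 × 10^5 m
D_f = 1.26 × 1.698 × 10^5 = 2.139 × 10^5 m
     = 213.9 km

D_f ≈ 214 km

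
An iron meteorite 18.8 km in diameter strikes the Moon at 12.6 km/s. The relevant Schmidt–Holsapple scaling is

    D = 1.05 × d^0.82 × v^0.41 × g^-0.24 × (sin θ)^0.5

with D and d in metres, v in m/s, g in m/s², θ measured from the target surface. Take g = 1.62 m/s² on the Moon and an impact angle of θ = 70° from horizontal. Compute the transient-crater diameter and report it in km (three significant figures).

D ≈ 139 km

In SI units: d = 18800 m, v = 12600 m/s.
d^0.82 = 18800^0.82 = 3197
v^0.41 = 12600^0.41 = 47.99
g^-0.24 = 1.62^-0.24 = 0.8907
(sin 70°)^0.5 = 0.9397^0.5 = 0.9694
D = 1.05 × 3197 × 47.99 × 0.8907 × 0.9694 = 1.391 × 10^5 m
   = 139.1 km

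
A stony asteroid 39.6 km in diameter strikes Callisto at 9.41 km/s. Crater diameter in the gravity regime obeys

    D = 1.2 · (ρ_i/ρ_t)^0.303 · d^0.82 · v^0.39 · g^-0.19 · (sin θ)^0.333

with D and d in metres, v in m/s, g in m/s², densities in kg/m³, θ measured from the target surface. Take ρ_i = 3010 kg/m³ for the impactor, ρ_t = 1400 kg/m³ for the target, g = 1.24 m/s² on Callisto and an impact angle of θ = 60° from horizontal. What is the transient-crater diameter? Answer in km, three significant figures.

In SI units: d = 39600 m, v = 9410 m/s.
(ρ_i/ρ_t)^0.303 = (3010/1400)^0.303 = 1.261
d^0.82 = 39600^0.82 = 5890
v^0.39 = 9410^0.39 = 35.46
g^-0.19 = 1.24^-0.19 = 0.9600
(sin 60°)^0.333 = 0.8660^0.333 = 0.9532
D = 1.2 × 1.261 × 5890 × 35.46 × 0.9600 × 0.9532 = 2.892 × 10^5 m
   = 289.2 km

D ≈ 289 km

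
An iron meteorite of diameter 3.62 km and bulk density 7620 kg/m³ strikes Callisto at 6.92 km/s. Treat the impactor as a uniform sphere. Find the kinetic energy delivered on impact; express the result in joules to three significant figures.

d = 3620 m; v = 6920 m/s.
Mass m = (π/6) ρ d³ = (π/6) × 7620 × (3620)³ = 1.893 × 10^14 kg
E = ½ m v² = 0.5 × 1.893 × 10^14 × (6920)² = 4.532 × 10^21 J

E ≈ 4.53 × 10^21 J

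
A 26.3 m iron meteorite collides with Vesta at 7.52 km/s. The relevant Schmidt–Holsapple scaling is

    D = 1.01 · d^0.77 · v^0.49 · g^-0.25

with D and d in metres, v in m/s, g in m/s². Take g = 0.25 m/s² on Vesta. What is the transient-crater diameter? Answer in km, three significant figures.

D ≈ 1.40 km

In SI units: v = 7520 m/s.
d^0.77 = 26.3^0.77 = 12.40
v^0.49 = 7520^0.49 = 79.31
g^-0.25 = 0.25^-0.25 = 1.414
D = 1.01 × 12.40 × 79.31 × 1.414 = 1404 m
   = 1.404 km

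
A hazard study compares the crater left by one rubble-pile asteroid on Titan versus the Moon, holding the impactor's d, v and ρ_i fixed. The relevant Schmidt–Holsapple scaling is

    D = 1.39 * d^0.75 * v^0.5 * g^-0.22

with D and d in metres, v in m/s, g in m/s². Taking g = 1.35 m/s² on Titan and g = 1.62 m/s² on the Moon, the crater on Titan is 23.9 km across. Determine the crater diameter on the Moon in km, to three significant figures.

D ≈ 23.0 km

All impactor-dependent factors cancel in the ratio, leaving D_Moon/D_Titan = (g_Moon/g_Titan)^-0.22.
(1.62/1.35)^-0.22 = 1.200^-0.22 = 0.9607
D_Moon = 0.9607 × 23.9 km = 23.0 km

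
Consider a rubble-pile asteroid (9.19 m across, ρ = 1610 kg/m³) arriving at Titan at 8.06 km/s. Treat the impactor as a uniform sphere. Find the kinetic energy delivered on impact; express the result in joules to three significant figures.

E ≈ 2.13 × 10^13 J

v = 8060 m/s.
Mass m = (π/6) ρ d³ = (π/6) × 1610 × (9.19)³ = 6.543 × 10^5 kg
E = ½ m v² = 0.5 × 6.543 × 10^5 × (8060)² = 2.125 × 10^13 J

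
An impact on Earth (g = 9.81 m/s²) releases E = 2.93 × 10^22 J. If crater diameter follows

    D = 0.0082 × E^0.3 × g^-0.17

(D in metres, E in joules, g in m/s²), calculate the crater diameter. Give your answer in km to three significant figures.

E^0.3 = (2.93 × 10^22)^0.3 = 5.496 × 10^6
g^-0.17 = 9.81^-0.17 = 0.6783
D = 0.0082 × 5.496 × 10^6 × 0.6783 = 30569 m
   = 30.57 km

D ≈ 30.6 km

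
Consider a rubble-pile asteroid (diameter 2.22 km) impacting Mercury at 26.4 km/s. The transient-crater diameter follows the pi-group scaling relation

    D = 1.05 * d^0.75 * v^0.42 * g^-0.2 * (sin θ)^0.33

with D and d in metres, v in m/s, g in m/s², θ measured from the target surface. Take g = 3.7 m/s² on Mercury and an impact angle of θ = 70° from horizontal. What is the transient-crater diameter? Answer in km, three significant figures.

In SI units: d = 2220 m, v = 26400 m/s.
d^0.75 = 2220^0.75 = 323.4
v^0.42 = 26400^0.42 = 71.96
g^-0.2 = 3.7^-0.2 = 0.7698
(sin 70°)^0.33 = 0.9397^0.33 = 0.9797
D = 1.05 × 323.4 × 71.96 × 0.7698 × 0.9797 = 18429 m
   = 18.43 km

D ≈ 18.4 km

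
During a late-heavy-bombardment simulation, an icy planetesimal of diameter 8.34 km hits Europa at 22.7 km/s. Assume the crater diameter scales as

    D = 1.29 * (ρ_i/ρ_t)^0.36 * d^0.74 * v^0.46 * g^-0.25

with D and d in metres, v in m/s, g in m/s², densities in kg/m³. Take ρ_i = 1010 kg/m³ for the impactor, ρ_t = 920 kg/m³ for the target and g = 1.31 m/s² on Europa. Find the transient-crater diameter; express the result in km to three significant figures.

D ≈ 100 km

In SI units: d = 8340 m, v = 22700 m/s.
(ρ_i/ρ_t)^0.36 = (1010/920)^0.36 = 1.034
d^0.74 = 8340^0.74 = 797.4
v^0.46 = 22700^0.46 = 100.9
g^-0.25 = 1.31^-0.25 = 0.9347
D = 1.29 × 1.034 × 797.4 × 100.9 × 0.9347 = 1.003 × 10^5 m
   = 100.3 km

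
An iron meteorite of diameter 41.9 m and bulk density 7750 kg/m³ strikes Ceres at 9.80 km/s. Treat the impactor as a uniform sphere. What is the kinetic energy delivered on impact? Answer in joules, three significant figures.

E ≈ 1.43 × 10^16 J

v = 9800 m/s.
Mass m = (π/6) ρ d³ = (π/6) × 7750 × (41.9)³ = 2.985 × 10^8 kg
E = ½ m v² = 0.5 × 2.985 × 10^8 × (9800)² = 1.433 × 10^16 J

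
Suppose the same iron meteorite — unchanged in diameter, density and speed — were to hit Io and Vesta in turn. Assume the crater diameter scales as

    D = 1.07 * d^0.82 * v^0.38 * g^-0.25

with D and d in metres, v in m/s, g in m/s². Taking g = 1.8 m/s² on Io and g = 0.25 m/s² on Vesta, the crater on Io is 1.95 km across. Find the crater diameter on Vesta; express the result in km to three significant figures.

D ≈ 3.19 km

All impactor-dependent factors cancel in the ratio, leaving D_Vesta/D_Io = (g_Vesta/g_Io)^-0.25.
(0.25/1.8)^-0.25 = 0.1389^-0.25 = 1.638
D_Vesta = 1.638 × 1.95 km = 3.19 km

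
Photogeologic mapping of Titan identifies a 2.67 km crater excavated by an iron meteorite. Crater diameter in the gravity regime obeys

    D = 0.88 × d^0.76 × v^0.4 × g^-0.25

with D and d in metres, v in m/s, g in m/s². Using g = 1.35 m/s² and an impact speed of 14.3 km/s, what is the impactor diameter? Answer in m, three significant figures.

d ≈ 274 m

Rearranging for d: d = [D / (0.88 · 14300^0.4 · 1.35^-0.25)]^(1/0.76).
D = 2670 m.
14300^0.4 = 45.93
1.35^-0.25 = 0.9277
Denominator = 0.88 × 45.93 × 0.9277 = 37.50
D / 37.50 = 2670 / 37.50 = 71.20
d = 71.20^(1/0.76) = 71.20^1.3158 = 273.8 m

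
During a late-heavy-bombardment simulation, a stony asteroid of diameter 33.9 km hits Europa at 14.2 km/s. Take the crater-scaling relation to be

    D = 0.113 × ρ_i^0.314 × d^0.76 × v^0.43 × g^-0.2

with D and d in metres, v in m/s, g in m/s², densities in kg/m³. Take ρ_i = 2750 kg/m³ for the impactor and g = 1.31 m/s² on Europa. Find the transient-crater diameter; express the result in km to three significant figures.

In SI units: d = 33900 m, v = 14200 m/s.
ρ_i^0.314 = 2750^0.314 = 12.02
d^0.76 = 33900^0.76 = 2773
v^0.43 = 14200^0.43 = 61.02
g^-0.2 = 1.31^-0.2 = 0.9474
D = 0.113 × 12.02 × 2773 × 61.02 × 0.9474 = 2.177 × 10^5 m
   = 217.7 km

D ≈ 218 km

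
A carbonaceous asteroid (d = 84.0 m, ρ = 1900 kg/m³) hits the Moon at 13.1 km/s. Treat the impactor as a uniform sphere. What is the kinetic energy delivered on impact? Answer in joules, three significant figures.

E ≈ 5.06 × 10^16 J

v = 13100 m/s.
Mass m = (π/6) ρ d³ = (π/6) × 1900 × (84)³ = 5.896 × 10^8 kg
E = ½ m v² = 0.5 × 5.896 × 10^8 × (13100)² = 5.059 × 10^16 J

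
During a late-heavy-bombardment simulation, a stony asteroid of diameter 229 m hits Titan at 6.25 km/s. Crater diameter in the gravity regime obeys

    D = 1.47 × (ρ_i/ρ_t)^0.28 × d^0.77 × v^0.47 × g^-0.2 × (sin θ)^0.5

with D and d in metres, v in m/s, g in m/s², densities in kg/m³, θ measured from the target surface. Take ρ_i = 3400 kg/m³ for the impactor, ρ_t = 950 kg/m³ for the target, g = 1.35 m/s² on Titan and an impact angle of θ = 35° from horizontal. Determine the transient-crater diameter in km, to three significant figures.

In SI units: v = 6250 m/s.
(ρ_i/ρ_t)^0.28 = (3400/950)^0.28 = 1.429
d^0.77 = 229^0.77 = 65.63
v^0.47 = 6250^0.47 = 60.82
g^-0.2 = 1.35^-0.2 = 0.9417
(sin 35°)^0.5 = 0.5736^0.5 = 0.7574
D = 1.47 × 1.429 × 65.63 × 60.82 × 0.9417 × 0.7574 = 5980 m
   = 5.980 km

D ≈ 5.98 km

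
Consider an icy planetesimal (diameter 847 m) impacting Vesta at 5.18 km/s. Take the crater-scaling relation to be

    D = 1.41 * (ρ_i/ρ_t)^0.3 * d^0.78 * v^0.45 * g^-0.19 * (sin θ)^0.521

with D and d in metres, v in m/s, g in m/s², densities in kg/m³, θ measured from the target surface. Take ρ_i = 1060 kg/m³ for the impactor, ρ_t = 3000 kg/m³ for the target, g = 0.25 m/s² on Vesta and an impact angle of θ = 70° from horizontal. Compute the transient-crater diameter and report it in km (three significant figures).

D ≈ 11.7 km

In SI units: v = 5180 m/s.
(ρ_i/ρ_t)^0.3 = (1060/3000)^0.3 = 0.7319
d^0.78 = 847^0.78 = 192.2
v^0.45 = 5180^0.45 = 46.93
g^-0.19 = 0.25^-0.19 = 1.301
(sin 70°)^0.521 = 0.9397^0.521 = 0.9681
D = 1.41 × 0.7319 × 192.2 × 46.93 × 1.301 × 0.9681 = 11724 m
   = 11.72 km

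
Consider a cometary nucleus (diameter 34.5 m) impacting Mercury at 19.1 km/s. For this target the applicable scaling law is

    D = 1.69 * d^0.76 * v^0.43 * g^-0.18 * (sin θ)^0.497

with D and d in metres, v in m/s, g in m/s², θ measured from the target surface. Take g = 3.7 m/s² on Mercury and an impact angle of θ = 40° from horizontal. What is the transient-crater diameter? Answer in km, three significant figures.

D ≈ 1.10 km

In SI units: v = 19100 m/s.
d^0.76 = 34.5^0.76 = 14.75
v^0.43 = 19100^0.43 = 69.32
g^-0.18 = 3.7^-0.18 = 0.7902
(sin 40°)^0.497 = 0.6428^0.497 = 0.8028
D = 1.69 × 14.75 × 69.32 × 0.7902 × 0.8028 = 1096 m
   = 1.096 km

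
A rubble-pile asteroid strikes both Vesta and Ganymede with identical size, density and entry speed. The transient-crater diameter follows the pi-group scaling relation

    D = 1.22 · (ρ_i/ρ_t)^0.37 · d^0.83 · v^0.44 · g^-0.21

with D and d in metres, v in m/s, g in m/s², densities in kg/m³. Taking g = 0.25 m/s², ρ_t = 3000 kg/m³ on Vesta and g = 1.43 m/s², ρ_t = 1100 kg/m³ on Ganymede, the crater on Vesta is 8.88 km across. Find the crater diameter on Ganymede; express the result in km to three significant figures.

The impactor-only factors (d, v, ρ_i) cancel in the ratio, leaving D_Ganymede/D_Vesta = (g_Ganymede/g_Vesta)^-0.21 · (ρ_t,Vesta/ρ_t,Ganymede)^0.37.
(1.43/0.25)^-0.21 = 5.720^-0.21 = 0.6933
(3000/1100)^0.37 = 2.727^0.37 = 1.449
Ratio = 0.6933 × 1.449 = 1.005
D_Ganymede = 1.005 × 8.88 km = 8.92 km

D ≈ 8.92 km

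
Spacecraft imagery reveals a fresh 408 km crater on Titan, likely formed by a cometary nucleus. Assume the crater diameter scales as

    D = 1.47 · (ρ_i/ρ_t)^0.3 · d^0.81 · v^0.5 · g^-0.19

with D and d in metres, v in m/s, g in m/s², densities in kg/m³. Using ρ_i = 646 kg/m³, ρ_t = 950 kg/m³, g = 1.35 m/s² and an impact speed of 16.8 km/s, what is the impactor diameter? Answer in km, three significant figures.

d ≈ 16.0 km

Rearranging for d: d = [D / (1.47 · (646/950)^0.3 · 16800^0.5 · 1.35^-0.19)]^(1/0.81).
D = 408000 m.
(646/950)^0.3 = 0.8907
16800^0.5 = 129.6
1.35^-0.19 = 0.9446
Denominator = 1.47 × 0.8907 × 129.6 × 0.9446 = 160.3
D / 160.3 = 408000 / 160.3 = 2545
d = 2545^(1/0.81) = 2545^1.2346 = 16020 m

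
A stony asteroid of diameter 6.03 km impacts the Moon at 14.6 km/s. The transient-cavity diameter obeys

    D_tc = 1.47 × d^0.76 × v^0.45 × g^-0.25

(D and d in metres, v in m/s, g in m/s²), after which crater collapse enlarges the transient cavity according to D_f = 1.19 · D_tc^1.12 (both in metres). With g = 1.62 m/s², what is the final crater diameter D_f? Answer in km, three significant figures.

In SI: d = 6030 m, v = 14600 m/s.
d^0.76 = 6030^0.76 = 746.5
v^0.45 = 14600^0.45 = 74.81
g^-0.25 = 1.62^-0.25 = 0.8864
D_tc = 1.47 × 746.5 × 74.81 × 0.8864 = 72770 m
D_f = 1.19 × (72770)^1.12 = 3.318 × 10^5 m
     = 331.8 km

D_f ≈ 332 km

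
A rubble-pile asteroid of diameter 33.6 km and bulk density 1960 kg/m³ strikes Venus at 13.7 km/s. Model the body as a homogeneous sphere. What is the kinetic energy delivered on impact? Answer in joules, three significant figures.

E ≈ 3.65 × 10^24 J

d = 33600 m; v = 13700 m/s.
Mass m = (π/6) ρ d³ = (π/6) × 1960 × (33600)³ = 3.893 × 10^16 kg
E = ½ m v² = 0.5 × 3.893 × 10^16 × (13700)² = 3.653 × 10^24 J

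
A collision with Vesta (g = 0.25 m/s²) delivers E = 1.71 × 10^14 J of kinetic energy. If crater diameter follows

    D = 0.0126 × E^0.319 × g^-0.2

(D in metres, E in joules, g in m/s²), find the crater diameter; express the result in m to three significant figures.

D ≈ 577 m

E^0.319 = (1.71 × 10^14)^0.319 = 3.470 × 10^4
g^-0.2 = 0.25^-0.2 = 1.320
D = 0.0126 × 3.470 × 10^4 × 1.320 = 577.1 m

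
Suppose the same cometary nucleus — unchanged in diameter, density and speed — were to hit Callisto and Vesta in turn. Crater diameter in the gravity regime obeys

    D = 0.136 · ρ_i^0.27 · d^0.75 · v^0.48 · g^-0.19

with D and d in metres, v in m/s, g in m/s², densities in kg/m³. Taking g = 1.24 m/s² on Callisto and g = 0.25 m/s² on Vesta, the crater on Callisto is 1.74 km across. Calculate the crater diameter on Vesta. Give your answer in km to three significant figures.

All impactor-dependent factors cancel in the ratio, leaving D_Vesta/D_Callisto = (g_Vesta/g_Callisto)^-0.19.
(0.25/1.24)^-0.19 = 0.2016^-0.19 = 1.356
D_Vesta = 1.356 × 1.74 km = 2.36 km

D ≈ 2.36 km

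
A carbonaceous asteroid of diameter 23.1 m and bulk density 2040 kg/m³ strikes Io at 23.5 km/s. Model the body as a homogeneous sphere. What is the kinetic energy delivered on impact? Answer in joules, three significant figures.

E ≈ 3.64 × 10^15 J

v = 23500 m/s.
Mass m = (π/6) ρ d³ = (π/6) × 2040 × (23.1)³ = 1.317 × 10^7 kg
E = ½ m v² = 0.5 × 1.317 × 10^7 × (23500)² = 3.637 × 10^15 J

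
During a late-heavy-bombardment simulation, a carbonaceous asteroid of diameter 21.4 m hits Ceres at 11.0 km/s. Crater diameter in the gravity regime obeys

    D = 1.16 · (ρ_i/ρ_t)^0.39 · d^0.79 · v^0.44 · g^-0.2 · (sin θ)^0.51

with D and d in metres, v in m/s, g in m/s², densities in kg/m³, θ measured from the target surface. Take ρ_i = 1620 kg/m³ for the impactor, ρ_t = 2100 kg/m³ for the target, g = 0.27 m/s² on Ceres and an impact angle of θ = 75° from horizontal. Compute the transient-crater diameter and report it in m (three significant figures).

D ≈ 903 m

In SI units: v = 11000 m/s.
(ρ_i/ρ_t)^0.39 = (1620/2100)^0.39 = 0.9037
d^0.79 = 21.4^0.79 = 11.25
v^0.44 = 11000^0.44 = 60.01
g^-0.2 = 0.27^-0.2 = 1.299
(sin 75°)^0.51 = 0.9659^0.51 = 0.9825
D = 1.16 × 0.9037 × 11.25 × 60.01 × 1.299 × 0.9825 = 903.2 m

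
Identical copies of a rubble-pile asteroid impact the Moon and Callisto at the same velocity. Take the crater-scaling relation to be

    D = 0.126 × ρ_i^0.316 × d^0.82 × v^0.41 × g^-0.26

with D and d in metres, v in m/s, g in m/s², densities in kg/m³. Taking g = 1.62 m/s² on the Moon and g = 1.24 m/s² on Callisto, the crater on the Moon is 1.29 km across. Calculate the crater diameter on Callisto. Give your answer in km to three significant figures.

D ≈ 1.38 km

All impactor-dependent factors cancel in the ratio, leaving D_Callisto/D_Moon = (g_Callisto/g_Moon)^-0.26.
(1.24/1.62)^-0.26 = 0.7654^-0.26 = 1.072
D_Callisto = 1.072 × 1.29 km = 1.38 km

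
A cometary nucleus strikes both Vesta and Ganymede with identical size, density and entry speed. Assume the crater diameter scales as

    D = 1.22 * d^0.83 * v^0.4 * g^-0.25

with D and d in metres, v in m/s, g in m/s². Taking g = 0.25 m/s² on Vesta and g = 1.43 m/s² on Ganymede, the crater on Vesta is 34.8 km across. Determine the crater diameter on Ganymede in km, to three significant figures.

D ≈ 22.5 km

All impactor-dependent factors cancel in the ratio, leaving D_Ganymede/D_Vesta = (g_Ganymede/g_Vesta)^-0.25.
(1.43/0.25)^-0.25 = 5.720^-0.25 = 0.6466
D_Ganymede = 0.6466 × 34.8 km = 22.5 km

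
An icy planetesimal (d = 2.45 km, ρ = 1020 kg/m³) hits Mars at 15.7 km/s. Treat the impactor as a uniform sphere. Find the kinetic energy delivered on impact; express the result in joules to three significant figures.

E ≈ 9.68 × 10^20 J

d = 2450 m; v = 15700 m/s.
Mass m = (π/6) ρ d³ = (π/6) × 1020 × (2450)³ = 7.854 × 10^12 kg
E = ½ m v² = 0.5 × 7.854 × 10^12 × (15700)² = 9.680 × 10^20 J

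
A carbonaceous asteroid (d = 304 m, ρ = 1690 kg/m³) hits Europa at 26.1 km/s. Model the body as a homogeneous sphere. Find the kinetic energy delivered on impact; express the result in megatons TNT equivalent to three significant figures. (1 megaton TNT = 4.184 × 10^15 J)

v = 26100 m/s.
Mass m = (π/6) ρ d³ = (π/6) × 1690 × (304)³ = 2.486 × 10^10 kg
E = ½ m v² = 0.5 × 2.486 × 10^10 × (26100)² = 8.467 × 10^18 J
   = 8.467 × 10^18 / 4.184×10^15 = 2024 Mt

E ≈ 2020 Mt TNT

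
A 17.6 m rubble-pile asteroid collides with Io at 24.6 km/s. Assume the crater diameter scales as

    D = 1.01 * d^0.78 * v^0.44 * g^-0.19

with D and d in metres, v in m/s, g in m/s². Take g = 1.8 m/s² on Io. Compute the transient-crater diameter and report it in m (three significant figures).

In SI units: v = 24600 m/s.
d^0.78 = 17.6^0.78 = 9.365
v^0.44 = 24600^0.44 = 85.51
g^-0.19 = 1.8^-0.19 = 0.8943
D = 1.01 × 9.365 × 85.51 × 0.8943 = 723.3 m

D ≈ 723 m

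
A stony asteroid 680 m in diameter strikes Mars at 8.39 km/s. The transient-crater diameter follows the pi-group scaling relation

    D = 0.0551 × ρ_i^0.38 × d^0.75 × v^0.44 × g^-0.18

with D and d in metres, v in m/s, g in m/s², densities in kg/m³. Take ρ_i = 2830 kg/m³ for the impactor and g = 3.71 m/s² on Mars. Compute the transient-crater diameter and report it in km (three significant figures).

In SI units: v = 8390 m/s.
ρ_i^0.38 = 2830^0.38 = 20.50
d^0.75 = 680^0.75 = 133.2
v^0.44 = 8390^0.44 = 53.27
g^-0.18 = 3.71^-0.18 = 0.7898
D = 0.0551 × 20.50 × 133.2 × 53.27 × 0.7898 = 6330 m
   = 6.330 km

D ≈ 6.33 km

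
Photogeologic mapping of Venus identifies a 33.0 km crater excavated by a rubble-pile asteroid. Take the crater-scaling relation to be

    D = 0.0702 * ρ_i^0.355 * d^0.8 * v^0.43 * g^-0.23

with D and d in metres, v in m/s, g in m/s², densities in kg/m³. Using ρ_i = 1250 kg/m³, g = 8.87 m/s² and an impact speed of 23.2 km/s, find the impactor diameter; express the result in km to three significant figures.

d ≈ 4.39 km

Rearranging for d: d = [D / (0.0702 · 1250^0.355 · 23200^0.43 · 8.87^-0.23)]^(1/0.8).
D = 33000 m.
1250^0.355 = 12.57
23200^0.43 = 75.36
8.87^-0.23 = 0.6053
Denominator = 0.0702 × 12.57 × 75.36 × 0.6053 = 40.25
D / 40.25 = 33000 / 40.25 = 819.9
d = 819.9^(1/0.8) = 819.9^1.25 = 4387 m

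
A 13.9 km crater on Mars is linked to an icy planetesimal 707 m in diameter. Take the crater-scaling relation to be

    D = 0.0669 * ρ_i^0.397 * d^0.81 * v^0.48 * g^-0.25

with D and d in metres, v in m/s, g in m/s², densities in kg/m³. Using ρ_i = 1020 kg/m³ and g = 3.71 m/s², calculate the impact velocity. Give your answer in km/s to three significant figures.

v ≈ 12.0 km/s

Rearranging for v: v = [D / (0.0669 · 1020^0.397 · 707^0.81 · 3.71^-0.25)]^(1/0.48).
D = 13900 m.
1020^0.397 = 15.65
707^0.81 = 203.2
3.71^-0.25 = 0.7205
Denominator = 0.0669 × 15.65 × 203.2 × 0.7205 = 153.3
D / 153.3 = 13900 / 153.3 = 90.67
v = 90.67^(1/0.48) = 90.67^2.0833 = 11967 m/s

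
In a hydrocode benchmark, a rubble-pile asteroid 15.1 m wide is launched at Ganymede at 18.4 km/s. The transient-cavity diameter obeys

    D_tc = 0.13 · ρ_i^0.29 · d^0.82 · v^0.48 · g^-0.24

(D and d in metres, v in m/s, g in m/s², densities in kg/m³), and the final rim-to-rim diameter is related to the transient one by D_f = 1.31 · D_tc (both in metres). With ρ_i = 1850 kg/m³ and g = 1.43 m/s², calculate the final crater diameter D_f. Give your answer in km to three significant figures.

D_f ≈ 1.43 km

v = 18400 m/s.
ρ_i^0.29 = 1850^0.29 = 8.861
d^0.82 = 15.1^0.82 = 9.263
v^0.48 = 18400^0.48 = 111.5
g^-0.24 = 1.43^-0.24 = 0.9177
D_tc = 0.13 × 8.861 × 9.263 × 111.5 × 0.9177 = 1092 m
D_f = 1.31 × 1092 = 1431 m
     = 1.431 km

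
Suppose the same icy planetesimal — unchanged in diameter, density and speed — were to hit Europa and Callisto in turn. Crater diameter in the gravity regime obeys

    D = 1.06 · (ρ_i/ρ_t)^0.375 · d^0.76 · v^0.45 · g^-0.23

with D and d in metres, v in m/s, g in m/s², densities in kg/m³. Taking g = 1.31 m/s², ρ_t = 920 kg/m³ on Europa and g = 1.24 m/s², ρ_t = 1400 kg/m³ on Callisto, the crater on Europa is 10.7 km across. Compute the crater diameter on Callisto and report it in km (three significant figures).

D ≈ 9.26 km

The impactor-only factors (d, v, ρ_i) cancel in the ratio, leaving D_Callisto/D_Europa = (g_Callisto/g_Europa)^-0.23 · (ρ_t,Europa/ρ_t,Callisto)^0.375.
(1.24/1.31)^-0.23 = 0.9466^-0.23 = 1.013
(920/1400)^0.375 = 0.6571^0.375 = 0.8543
Ratio = 1.013 × 0.8543 = 0.8654
D_Callisto = 0.8654 × 10.7 km = 9.26 km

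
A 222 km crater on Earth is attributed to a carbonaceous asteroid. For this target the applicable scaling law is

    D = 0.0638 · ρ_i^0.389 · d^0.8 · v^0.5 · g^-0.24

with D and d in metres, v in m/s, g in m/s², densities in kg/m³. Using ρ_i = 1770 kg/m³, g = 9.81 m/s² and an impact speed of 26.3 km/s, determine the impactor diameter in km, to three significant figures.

Rearranging for d: d = [D / (0.0638 · 1770^0.389 · 26300^0.5 · 9.81^-0.24)]^(1/0.8).
D = 222000 m.
1770^0.389 = 18.34
26300^0.5 = 162.2
9.81^-0.24 = 0.5781
Denominator = 0.0638 × 18.34 × 162.2 × 0.5781 = 109.7
D / 109.7 = 222000 / 109.7 = 2024
d = 2024^(1/0.8) = 2024^1.25 = 13576 m

d ≈ 13.6 km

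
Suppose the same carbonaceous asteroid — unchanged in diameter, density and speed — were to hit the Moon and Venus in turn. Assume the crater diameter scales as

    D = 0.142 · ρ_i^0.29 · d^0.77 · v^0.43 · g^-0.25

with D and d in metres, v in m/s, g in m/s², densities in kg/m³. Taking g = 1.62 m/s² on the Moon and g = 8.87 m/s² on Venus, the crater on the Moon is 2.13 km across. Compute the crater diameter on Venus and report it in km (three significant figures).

D ≈ 1.39 km

All impactor-dependent factors cancel in the ratio, leaving D_Venus/D_Moon = (g_Venus/g_Moon)^-0.25.
(8.87/1.62)^-0.25 = 5.475^-0.25 = 0.6537
D_Venus = 0.6537 × 2.13 km = 1.39 km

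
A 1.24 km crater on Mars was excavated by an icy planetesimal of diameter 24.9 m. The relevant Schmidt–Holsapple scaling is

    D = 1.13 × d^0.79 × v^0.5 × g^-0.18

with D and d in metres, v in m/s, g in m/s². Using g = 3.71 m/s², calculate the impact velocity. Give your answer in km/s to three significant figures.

Rearranging for v: v = [D / (1.13 · 24.9^0.79 · 3.71^-0.18)]^(1/0.5).
D = 1240 m.
24.9^0.79 = 12.68
3.71^-0.18 = 0.7898
Denominator = 1.13 × 12.68 × 0.7898 = 11.32
D / 11.32 = 1240 / 11.32 = 109.5
v = 109.5^(1/0.5) = 109.5^2 = 11990 m/s

v ≈ 12.0 km/s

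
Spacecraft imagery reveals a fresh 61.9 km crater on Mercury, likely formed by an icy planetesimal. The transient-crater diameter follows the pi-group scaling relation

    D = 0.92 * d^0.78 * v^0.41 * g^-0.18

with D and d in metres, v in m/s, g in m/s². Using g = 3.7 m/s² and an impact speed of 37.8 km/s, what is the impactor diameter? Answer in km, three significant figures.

d ≈ 8.22 km

Rearranging for d: d = [D / (0.92 · 37800^0.41 · 3.7^-0.18)]^(1/0.78).
D = 61900 m.
37800^0.41 = 75.30
3.7^-0.18 = 0.7902
Denominator = 0.92 × 75.30 × 0.7902 = 54.74
D / 54.74 = 61900 / 54.74 = 1131
d = 1131^(1/0.78) = 1131^1.2821 = 8219 m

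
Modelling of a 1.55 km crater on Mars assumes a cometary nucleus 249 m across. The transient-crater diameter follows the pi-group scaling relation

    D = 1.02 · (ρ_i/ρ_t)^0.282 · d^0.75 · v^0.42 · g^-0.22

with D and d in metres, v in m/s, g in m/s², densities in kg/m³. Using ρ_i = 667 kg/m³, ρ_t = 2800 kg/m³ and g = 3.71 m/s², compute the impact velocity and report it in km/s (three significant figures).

Rearranging for v: v = [D / (1.02 · (667/2800)^0.282 · 249^0.75 · 3.71^-0.22)]^(1/0.42).
D = 1550 m.
(667/2800)^0.282 = 0.6673
249^0.75 = 62.68
3.71^-0.22 = 0.7494
Denominator = 1.02 × 0.6673 × 62.68 × 0.7494 = 31.97
D / 31.97 = 1550 / 31.97 = 48.48
v = 48.48^(1/0.42) = 48.48^2.381 = 10312 m/s

v ≈ 10.3 km/s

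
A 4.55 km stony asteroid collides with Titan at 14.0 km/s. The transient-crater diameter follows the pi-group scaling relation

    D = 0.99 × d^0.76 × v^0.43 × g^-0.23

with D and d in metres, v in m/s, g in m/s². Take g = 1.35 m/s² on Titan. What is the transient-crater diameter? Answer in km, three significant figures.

D ≈ 33.8 km

In SI units: d = 4550 m, v = 14000 m/s.
d^0.76 = 4550^0.76 = 602.7
v^0.43 = 14000^0.43 = 60.65
g^-0.23 = 1.35^-0.23 = 0.9333
D = 0.99 × 602.7 × 60.65 × 0.9333 = 33774 m
   = 33.77 km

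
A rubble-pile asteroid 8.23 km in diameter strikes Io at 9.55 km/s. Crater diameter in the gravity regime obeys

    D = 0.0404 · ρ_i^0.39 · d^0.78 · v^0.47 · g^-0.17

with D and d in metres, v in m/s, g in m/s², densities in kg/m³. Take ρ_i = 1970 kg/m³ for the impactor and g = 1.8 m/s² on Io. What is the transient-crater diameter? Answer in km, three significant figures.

In SI units: d = 8230 m, v = 9550 m/s.
ρ_i^0.39 = 1970^0.39 = 19.27
d^0.78 = 8230^0.78 = 1132
v^0.47 = 9550^0.47 = 74.23
g^-0.17 = 1.8^-0.17 = 0.9049
D = 0.0404 × 19.27 × 1132 × 74.23 × 0.9049 = 59196 m
   = 59.20 km

D ≈ 59.2 km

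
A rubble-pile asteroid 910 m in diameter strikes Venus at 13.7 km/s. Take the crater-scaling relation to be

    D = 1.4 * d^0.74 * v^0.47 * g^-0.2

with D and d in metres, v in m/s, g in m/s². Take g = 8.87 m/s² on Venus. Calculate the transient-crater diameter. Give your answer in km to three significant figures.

In SI units: v = 13700 m/s.
d^0.74 = 910^0.74 = 154.8
v^0.47 = 13700^0.47 = 87.95
g^-0.2 = 8.87^-0.2 = 0.6463
D = 1.4 × 154.8 × 87.95 × 0.6463 = 12319 m
   = 12.32 km

D ≈ 12.3 km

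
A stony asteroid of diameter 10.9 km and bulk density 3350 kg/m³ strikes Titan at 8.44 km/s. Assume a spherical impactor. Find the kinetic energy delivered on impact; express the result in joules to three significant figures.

E ≈ 8.09 × 10^22 J

d = 10900 m; v = 8440 m/s.
Mass m = (π/6) ρ d³ = (π/6) × 3350 × (10900)³ = 2.272 × 10^15 kg
E = ½ m v² = 0.5 × 2.272 × 10^15 × (8440)² = 8.092 × 10^22 J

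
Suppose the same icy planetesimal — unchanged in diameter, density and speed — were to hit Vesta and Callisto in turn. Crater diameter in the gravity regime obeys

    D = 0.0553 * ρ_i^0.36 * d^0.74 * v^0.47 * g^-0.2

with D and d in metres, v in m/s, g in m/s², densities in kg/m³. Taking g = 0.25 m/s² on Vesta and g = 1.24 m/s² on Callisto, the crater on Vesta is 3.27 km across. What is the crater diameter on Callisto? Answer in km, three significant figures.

D ≈ 2.37 km

All impactor-dependent factors cancel in the ratio, leaving D_Callisto/D_Vesta = (g_Callisto/g_Vesta)^-0.2.
(1.24/0.25)^-0.2 = 4.960^-0.2 = 0.7259
D_Callisto = 0.7259 × 3.27 km = 2.37 km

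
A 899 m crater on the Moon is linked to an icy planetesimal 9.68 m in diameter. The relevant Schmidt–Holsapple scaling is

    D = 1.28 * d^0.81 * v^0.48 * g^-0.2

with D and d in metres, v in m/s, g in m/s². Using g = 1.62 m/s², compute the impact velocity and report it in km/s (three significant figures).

Rearranging for v: v = [D / (1.28 · 9.68^0.81 · 1.62^-0.2)]^(1/0.48).
9.68^0.81 = 6.289
1.62^-0.2 = 0.9080
Denominator = 1.28 × 6.289 × 0.9080 = 7.309
D / 7.309 = 899 / 7.309 = 123.0
v = 123.0^(1/0.48) = 123.0^2.0833 = 22589 m/s

v ≈ 22.6 km/s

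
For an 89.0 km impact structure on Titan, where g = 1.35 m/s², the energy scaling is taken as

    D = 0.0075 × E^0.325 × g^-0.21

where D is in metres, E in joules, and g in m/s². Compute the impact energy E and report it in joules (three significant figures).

E ≈ 7.10 × 10^21 J

Rearranging: E = [D / (0.0075 · g^-0.21)]^(1/0.325).
D = 89000 m.
g^-0.21 = 1.35^-0.21 = 0.9389
D / (0.0075 × 0.9389) = 89000 / (7.042 × 10^-3) = 1.264 × 10^7
E = (1.264 × 10^7)^3.0769 = 7.102 × 10^21 J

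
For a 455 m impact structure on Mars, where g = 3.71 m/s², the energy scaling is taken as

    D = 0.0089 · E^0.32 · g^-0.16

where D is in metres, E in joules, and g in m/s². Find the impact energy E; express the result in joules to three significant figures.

E ≈ 9.98 × 10^14 J

Rearranging: E = [D / (0.0089 · g^-0.16)]^(1/0.32).
g^-0.16 = 3.71^-0.16 = 0.8108
D / (0.0089 × 0.8108) = 455 / (7.216 × 10^-3) = 6.305 × 10^4
E = (6.305 × 10^4)^3.125 = 9.977 × 10^14 J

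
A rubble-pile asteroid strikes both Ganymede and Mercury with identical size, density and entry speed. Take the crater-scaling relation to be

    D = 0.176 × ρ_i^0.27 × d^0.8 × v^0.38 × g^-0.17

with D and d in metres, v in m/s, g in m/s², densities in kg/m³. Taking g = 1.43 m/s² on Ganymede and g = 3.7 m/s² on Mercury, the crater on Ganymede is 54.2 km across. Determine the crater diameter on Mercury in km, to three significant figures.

All impactor-dependent factors cancel in the ratio, leaving D_Mercury/D_Ganymede = (g_Mercury/g_Ganymede)^-0.17.
(3.7/1.43)^-0.17 = 2.587^-0.17 = 0.8508
D_Mercury = 0.8508 × 54.2 km = 46.1 km

D ≈ 46.1 km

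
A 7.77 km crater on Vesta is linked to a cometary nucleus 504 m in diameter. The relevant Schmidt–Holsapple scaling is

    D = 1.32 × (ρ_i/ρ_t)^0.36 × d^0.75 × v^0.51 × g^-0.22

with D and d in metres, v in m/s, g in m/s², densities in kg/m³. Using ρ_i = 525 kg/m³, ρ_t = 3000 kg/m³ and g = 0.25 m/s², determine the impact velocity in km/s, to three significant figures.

v ≈ 4.92 km/s

Rearranging for v: v = [D / (1.32 · (525/3000)^0.36 · 504^0.75 · 0.25^-0.22)]^(1/0.51).
D = 7770 m.
(525/3000)^0.36 = 0.5339
504^0.75 = 106.4
0.25^-0.22 = 1.357
Denominator = 1.32 × 0.5339 × 106.4 × 1.357 = 101.8
D / 101.8 = 7770 / 101.8 = 76.33
v = 76.33^(1/0.51) = 76.33^1.9608 = 4916 m/s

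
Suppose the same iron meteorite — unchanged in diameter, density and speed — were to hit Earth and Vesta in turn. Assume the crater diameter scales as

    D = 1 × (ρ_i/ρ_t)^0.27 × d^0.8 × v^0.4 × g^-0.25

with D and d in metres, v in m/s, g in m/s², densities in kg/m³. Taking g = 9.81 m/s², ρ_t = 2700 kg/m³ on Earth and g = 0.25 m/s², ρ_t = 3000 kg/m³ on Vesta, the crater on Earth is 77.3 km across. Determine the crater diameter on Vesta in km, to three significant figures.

The impactor-only factors (d, v, ρ_i) cancel in the ratio, leaving D_Vesta/D_Earth = (g_Vesta/g_Earth)^-0.25 · (ρ_t,Earth/ρ_t,Vesta)^0.27.
(0.25/9.81)^-0.25 = 0.02548^-0.25 = 2.503
(2700/3000)^0.27 = 0.9000^0.27 = 0.9720
Ratio = 2.503 × 0.9720 = 2.433
D_Vesta = 2.433 × 77.3 km = 188 km

D ≈ 188 km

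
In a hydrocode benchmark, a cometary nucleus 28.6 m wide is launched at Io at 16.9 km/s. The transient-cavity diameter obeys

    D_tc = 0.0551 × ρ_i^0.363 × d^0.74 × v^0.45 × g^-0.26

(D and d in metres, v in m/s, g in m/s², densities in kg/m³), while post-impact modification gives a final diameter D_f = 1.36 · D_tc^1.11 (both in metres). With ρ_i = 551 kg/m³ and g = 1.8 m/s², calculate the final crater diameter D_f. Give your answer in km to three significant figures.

v = 16900 m/s.
ρ_i^0.363 = 551^0.363 = 9.886
d^0.74 = 28.6^0.74 = 11.96
v^0.45 = 16900^0.45 = 79.90
g^-0.26 = 1.8^-0.26 = 0.8583
D_tc = 0.0551 × 9.886 × 11.96 × 79.90 × 0.8583 = 446.8 m
D_f = 1.36 × (446.8)^1.11 = 1189 m
     = 1.189 km

D_f ≈ 1.19 km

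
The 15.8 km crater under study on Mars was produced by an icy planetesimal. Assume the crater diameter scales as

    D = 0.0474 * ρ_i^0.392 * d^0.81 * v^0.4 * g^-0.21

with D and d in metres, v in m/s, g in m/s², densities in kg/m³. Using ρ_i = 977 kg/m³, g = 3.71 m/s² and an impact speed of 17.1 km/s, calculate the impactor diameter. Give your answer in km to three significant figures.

Rearranging for d: d = [D / (0.0474 · 977^0.392 · 17100^0.4 · 3.71^-0.21)]^(1/0.81).
D = 15800 m.
977^0.392 = 14.86
17100^0.4 = 49.34
3.71^-0.21 = 0.7593
Denominator = 0.0474 × 14.86 × 49.34 × 0.7593 = 26.39
D / 26.39 = 15800 / 26.39 = 598.7
d = 598.7^(1/0.81) = 598.7^1.2346 = 2684 m

d ≈ 2.68 km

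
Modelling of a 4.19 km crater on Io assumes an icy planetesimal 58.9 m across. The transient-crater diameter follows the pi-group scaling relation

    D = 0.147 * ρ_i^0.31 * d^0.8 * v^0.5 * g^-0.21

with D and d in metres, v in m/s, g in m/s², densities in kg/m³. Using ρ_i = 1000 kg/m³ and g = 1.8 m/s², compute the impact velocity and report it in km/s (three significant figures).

v ≈ 21.1 km/s

Rearranging for v: v = [D / (0.147 · 1000^0.31 · 58.9^0.8 · 1.8^-0.21)]^(1/0.5).
D = 4190 m.
1000^0.31 = 8.511
58.9^0.8 = 26.07
1.8^-0.21 = 0.8839
Denominator = 0.147 × 8.511 × 26.07 × 0.8839 = 28.83
D / 28.83 = 4190 / 28.83 = 145.3
v = 145.3^(1/0.5) = 145.3^2 = 21112 m/s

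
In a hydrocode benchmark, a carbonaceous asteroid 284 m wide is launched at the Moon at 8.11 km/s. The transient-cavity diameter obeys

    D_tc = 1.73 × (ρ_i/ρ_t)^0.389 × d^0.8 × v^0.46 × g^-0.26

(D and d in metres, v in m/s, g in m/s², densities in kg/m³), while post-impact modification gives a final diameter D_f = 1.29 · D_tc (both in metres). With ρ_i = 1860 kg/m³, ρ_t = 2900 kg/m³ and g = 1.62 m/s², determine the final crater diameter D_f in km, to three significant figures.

v = 8110 m/s.
(ρ_i/ρ_t)^0.389 = (1860/2900)^0.389 = 0.8413
d^0.8 = 284^0.8 = 91.76
v^0.46 = 8110^0.46 = 62.83
g^-0.26 = 1.62^-0.26 = 0.8821
D_tc = 1.73 × 0.8413 × 91.76 × 62.83 × 0.8821 = 7402 m
D_f = 1.29 × 7402 = 9549 m
     = 9.549 km

D_f ≈ 9.55 km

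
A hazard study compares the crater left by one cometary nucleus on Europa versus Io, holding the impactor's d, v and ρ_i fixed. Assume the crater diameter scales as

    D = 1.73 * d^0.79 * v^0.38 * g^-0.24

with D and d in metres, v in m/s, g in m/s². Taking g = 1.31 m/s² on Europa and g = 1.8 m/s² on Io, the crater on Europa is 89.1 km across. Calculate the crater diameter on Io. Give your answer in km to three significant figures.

D ≈ 82.6 km

All impactor-dependent factors cancel in the ratio, leaving D_Io/D_Europa = (g_Io/g_Europa)^-0.24.
(1.8/1.31)^-0.24 = 1.374^-0.24 = 0.9266
D_Io = 0.9266 × 89.1 km = 82.6 km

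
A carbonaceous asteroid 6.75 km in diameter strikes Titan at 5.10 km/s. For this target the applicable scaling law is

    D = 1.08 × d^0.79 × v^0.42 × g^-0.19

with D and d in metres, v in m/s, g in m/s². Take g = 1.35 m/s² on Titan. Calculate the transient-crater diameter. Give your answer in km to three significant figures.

In SI units: d = 6750 m, v = 5100 m/s.
d^0.79 = 6750^0.79 = 1060
v^0.42 = 5100^0.42 = 36.07
g^-0.19 = 1.35^-0.19 = 0.9446
D = 1.08 × 1060 × 36.07 × 0.9446 = 39005 m
   = 39.01 km

D ≈ 39.0 km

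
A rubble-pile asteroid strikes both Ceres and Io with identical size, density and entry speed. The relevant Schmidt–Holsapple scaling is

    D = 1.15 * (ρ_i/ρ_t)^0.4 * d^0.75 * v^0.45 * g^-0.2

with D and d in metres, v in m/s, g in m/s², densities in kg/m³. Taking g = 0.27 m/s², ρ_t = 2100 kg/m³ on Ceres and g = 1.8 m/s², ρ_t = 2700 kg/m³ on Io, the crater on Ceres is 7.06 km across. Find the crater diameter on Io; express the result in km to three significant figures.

D ≈ 4.37 km

The impactor-only factors (d, v, ρ_i) cancel in the ratio, leaving D_Io/D_Ceres = (g_Io/g_Ceres)^-0.2 · (ρ_t,Ceres/ρ_t,Io)^0.4.
(1.8/0.27)^-0.2 = 6.667^-0.2 = 0.6842
(2100/2700)^0.4 = 0.7778^0.4 = 0.9044
Ratio = 0.6842 × 0.9044 = 0.6188
D_Io = 0.6188 × 7.06 km = 4.37 km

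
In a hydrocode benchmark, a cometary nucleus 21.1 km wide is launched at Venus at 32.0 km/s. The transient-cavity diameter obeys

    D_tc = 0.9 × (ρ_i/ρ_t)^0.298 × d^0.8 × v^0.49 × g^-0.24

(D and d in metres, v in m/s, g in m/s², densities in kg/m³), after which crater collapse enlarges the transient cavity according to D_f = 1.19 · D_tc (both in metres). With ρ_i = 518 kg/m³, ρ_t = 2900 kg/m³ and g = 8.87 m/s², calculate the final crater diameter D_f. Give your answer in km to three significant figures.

D_f ≈ 176 km

In SI: d = 21100 m, v = 32000 m/s.
(ρ_i/ρ_t)^0.298 = (518/2900)^0.298 = 0.5985
d^0.8 = 21100^0.8 = 2880
v^0.49 = 32000^0.49 = 161.3
g^-0.24 = 8.87^-0.24 = 0.5922
D_tc = 0.9 × 0.5985 × 2880 × 161.3 × 0.5922 = 1.482 × 10^5 m
D_f = 1.19 × 1.482 × 10^5 = 1.764 × 10^5 m
     = 176.4 km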